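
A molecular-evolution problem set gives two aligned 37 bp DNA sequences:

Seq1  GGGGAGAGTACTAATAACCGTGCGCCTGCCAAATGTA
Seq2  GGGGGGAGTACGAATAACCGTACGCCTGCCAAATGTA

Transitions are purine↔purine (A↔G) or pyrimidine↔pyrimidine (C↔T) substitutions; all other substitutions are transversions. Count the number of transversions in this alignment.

Differing sites — 5:A/G (Ti); 12:T/G (Tv); 22:G/A (Ti).
Of the 3 differences, 2 transitions and 1 transversion, so the answer is 1.

1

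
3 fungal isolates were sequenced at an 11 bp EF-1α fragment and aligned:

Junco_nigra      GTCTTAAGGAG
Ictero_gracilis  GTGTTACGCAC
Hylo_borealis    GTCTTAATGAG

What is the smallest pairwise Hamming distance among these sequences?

Pairwise Hamming distances:
  Junco_nigra vs Ictero_gracilis: 4
  Junco_nigra vs Hylo_borealis: 1
  Ictero_gracilis vs Hylo_borealis: 5
The smallest is 1, between Junco_nigra and Hylo_borealis.

1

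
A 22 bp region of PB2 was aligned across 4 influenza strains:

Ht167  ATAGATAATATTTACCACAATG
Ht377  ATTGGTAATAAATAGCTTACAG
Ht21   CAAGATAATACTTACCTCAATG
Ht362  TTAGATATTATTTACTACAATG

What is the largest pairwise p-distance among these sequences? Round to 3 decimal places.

Pairwise Hamming distances:
  Ht167 vs Ht377: 9
  Ht167 vs Ht21: 4
  Ht167 vs Ht362: 3
  Ht377 vs Ht21: 10
  Ht377 vs Ht362: 12
  Ht21 vs Ht362: 6
The largest is 12 mismatches, between Ht377 and Ht362; p = 12/22 = 0.545.

0.545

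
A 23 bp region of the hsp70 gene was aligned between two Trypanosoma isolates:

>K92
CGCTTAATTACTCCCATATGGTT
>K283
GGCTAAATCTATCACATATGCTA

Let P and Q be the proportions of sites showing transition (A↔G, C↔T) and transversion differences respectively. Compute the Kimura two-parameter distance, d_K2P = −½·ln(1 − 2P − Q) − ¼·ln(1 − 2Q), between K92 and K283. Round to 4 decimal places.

0.4828

The sequences differ at positions 1 (C/G, transversion), 5 (T/A, transversion), 9 (T/C, transition), 10 (A/T, transversion), 11 (C/A, transversion), 14 (C/A, transversion), 21 (G/C, transversion), 23 (T/A, transversion).
Of the 8 differences, 1 transition and 7 transversions over 23 sites: P = 1/23 = 0.043478, Q = 7/23 = 0.304348.
d = −0.5·ln(0.608696) − 0.25·ln(0.391304) = −0.5·(-0.496436) − 0.25·(-0.938271) = 0.4828.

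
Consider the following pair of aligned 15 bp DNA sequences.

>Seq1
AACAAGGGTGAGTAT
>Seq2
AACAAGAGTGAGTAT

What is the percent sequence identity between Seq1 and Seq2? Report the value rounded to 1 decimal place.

93.3%

Differing sites — 7:G/A.
14 of the 15 sites match, so the percent identity is 14/15 × 100 = 93.3%.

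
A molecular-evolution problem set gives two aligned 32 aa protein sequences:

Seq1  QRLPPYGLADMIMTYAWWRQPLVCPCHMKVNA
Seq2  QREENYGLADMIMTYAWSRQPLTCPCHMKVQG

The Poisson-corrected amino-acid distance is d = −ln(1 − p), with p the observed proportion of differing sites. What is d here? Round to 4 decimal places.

The sequences differ at positions 3 (L/E), 4 (P/E), 5 (P/N), 18 (W/S), 23 (V/T), 31 (N/Q), 32 (A/G).
p = 7/32 = 0.218750.
d = −ln(1 − 0.218750) = −ln(0.781250) = 0.2469.

0.2469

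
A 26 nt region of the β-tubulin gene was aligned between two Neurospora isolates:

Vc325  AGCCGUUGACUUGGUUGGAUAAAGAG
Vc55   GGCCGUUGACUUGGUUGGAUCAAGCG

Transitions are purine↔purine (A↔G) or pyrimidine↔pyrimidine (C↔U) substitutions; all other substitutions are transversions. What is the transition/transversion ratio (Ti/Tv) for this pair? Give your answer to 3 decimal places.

0.500

Mismatches occur at site 1 (A→G, transition), site 21 (A→C, transversion), site 25 (A→C, transversion).
Of the 3 differences, 1 transition and 2 transversions, so Ti/Tv = 1/2 = 0.500.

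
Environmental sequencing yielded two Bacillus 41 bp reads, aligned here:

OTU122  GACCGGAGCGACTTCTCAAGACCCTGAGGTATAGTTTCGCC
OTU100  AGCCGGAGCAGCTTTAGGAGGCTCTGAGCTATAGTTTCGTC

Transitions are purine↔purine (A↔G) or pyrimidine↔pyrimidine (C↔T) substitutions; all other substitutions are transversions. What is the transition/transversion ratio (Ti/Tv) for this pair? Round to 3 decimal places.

The sequences differ at positions 1 (G/A, transition), 2 (A/G, transition), 10 (G/A, transition), 11 (A/G, transition), 15 (C/T, transition), 16 (T/A, transversion), 17 (C/G, transversion), 18 (A/G, transition), 21 (A/G, transition), 23 (C/T, transition), 29 (G/C, transversion), 40 (C/T, transition).
Of the 12 differences, 9 transitions and 3 transversions, so Ti/Tv = 9/3 = 3.000.

3.000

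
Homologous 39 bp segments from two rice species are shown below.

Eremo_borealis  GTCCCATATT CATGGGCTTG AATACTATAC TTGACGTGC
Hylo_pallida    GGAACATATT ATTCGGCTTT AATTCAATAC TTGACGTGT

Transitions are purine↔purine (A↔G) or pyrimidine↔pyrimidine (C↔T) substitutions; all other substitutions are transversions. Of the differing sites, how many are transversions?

9

The sequences differ at positions 2 (T/G, transversion), 3 (C/A, transversion), 4 (C/A, transversion), 11 (C/A, transversion), 12 (A/T, transversion), 14 (G/C, transversion), 20 (G/T, transversion), 24 (A/T, transversion), 26 (T/A, transversion), 39 (C/T, transition).
Of the 10 differences, 1 transition and 9 transversions, so the answer is 9.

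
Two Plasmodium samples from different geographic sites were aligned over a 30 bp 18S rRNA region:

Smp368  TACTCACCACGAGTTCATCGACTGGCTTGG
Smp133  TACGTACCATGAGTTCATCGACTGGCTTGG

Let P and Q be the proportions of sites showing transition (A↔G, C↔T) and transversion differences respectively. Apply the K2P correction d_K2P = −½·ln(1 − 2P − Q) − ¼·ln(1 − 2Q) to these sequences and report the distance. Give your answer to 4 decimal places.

0.1084

Differing sites — 4:T/G (Tv); 5:C/T (Ti); 10:C/T (Ti).
Of the 3 differences, 2 transitions and 1 transversion over 30 sites: P = 2/30 = 0.066667, Q = 1/30 = 0.033333.
d = −0.5·ln(0.833333) − 0.25·ln(0.933334) = −0.5·(-0.182322) − 0.25·(-0.068992) = 0.1084.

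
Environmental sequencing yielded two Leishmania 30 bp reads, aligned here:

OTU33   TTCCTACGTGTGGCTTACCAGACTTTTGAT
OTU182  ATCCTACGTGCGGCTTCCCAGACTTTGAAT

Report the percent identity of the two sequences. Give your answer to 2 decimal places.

Mismatches occur at site 1 (T↔A), site 11 (T↔C), site 17 (A↔C), site 27 (T↔G), site 28 (G↔A).
25 of the 30 sites match, so the percent identity is 25/30 × 100 = 83.33%.

83.33%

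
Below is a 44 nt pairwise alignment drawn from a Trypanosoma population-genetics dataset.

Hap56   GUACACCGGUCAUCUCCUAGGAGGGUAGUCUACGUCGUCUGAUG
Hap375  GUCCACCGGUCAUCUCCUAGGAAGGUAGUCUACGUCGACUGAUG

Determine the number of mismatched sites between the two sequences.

3

Differing sites — 3:A/C; 23:G/A; 38:U/A.
That gives 3 mismatches out of 44 aligned sites, so the Hamming distance is 3.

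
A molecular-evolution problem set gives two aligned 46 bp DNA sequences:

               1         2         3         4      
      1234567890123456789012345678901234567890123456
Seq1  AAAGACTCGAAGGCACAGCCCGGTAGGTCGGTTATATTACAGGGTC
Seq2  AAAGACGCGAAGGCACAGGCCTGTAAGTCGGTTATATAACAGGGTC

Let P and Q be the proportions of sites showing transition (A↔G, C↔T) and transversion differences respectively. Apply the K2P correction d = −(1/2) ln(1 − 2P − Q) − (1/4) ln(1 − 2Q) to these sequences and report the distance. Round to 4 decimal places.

The sequences differ at positions 7 (T/G, transversion), 19 (C/G, transversion), 22 (G/T, transversion), 26 (G/A, transition), 38 (T/A, transversion).
Of the 5 differences, 1 transition and 4 transversions over 46 sites: P = 1/46 = 0.021739, Q = 4/46 = 0.086957.
d = −0.5·ln(0.869565) − 0.25·ln(0.826086) = −0.5·(-0.139762) − 0.25·(-0.191056) = 0.1176.

0.1176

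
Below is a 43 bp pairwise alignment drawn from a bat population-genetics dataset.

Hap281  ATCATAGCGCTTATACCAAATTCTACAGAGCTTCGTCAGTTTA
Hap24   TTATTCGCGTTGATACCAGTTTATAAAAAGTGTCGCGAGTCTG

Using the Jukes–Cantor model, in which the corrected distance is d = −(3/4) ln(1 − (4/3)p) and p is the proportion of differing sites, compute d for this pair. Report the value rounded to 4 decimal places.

The sequences differ at positions 1 (A/T), 3 (C/A), 4 (A/T), 6 (A/C), 10 (C/T), 12 (T/G), 19 (A/G), 20 (A/T), 23 (C/A), 26 (C/A), 28 (G/A), 31 (C/T), 32 (T/G), 36 (T/C), 37 (C/G), 41 (T/C), 43 (A/G).
p = 17/43 = 0.395349.
d = −0.75 · ln(1 − (4/3)·0.395349) = −0.75 · ln(0.472868) = −0.75 · (-0.748939) = 0.5617.

0.5617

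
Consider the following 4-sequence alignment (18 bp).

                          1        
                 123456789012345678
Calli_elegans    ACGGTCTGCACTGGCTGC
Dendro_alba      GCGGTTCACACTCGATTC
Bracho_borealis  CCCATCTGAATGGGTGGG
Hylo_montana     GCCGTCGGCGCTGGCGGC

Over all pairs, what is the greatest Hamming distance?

14

Pairwise Hamming distances:
  Calli_elegans vs Dendro_alba: 7
  Calli_elegans vs Bracho_borealis: 9
  Calli_elegans vs Hylo_montana: 5
  Dendro_alba vs Bracho_borealis: 14
  Dendro_alba vs Hylo_montana: 9
  Bracho_borealis vs Hylo_montana: 9
The largest is 14, between Dendro_alba and Bracho_borealis.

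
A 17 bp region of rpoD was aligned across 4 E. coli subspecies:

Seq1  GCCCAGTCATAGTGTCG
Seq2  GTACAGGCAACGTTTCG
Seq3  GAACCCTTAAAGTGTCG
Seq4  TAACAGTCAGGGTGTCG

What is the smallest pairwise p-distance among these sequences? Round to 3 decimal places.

Pairwise Hamming distances:
  Seq1 vs Seq2: 6
  Seq1 vs Seq3: 6
  Seq1 vs Seq4: 5
  Seq2 vs Seq3: 7
  Seq2 vs Seq4: 6
  Seq3 vs Seq4: 6
The smallest is 5 mismatches, between Seq1 and Seq4; p = 5/17 = 0.294.

0.294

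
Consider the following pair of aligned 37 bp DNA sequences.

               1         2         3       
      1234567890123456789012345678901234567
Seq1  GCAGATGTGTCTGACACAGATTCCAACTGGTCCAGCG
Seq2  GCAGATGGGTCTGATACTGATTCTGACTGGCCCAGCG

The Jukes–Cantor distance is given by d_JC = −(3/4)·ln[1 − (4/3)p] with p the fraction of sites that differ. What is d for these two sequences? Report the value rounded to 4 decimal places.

Differing sites — 8:T/G; 15:C/T; 18:A/T; 24:C/T; 25:A/G; 31:T/C.
p = 6/37 = 0.162162.
d = −0.75 · ln(1 − (4/3)·0.162162) = −0.75 · ln(0.783784) = −0.75 · (-0.243622) = 0.1827.

0.1827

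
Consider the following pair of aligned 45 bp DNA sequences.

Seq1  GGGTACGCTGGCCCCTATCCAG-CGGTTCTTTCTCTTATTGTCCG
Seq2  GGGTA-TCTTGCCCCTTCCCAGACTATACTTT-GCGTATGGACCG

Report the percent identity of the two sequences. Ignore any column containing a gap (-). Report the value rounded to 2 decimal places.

Excluding the 3 gap columns leaves 42 comparable sites.
The sequences differ at positions 7 (G/T), 10 (G/T), 17 (A/T), 18 (T/C), 25 (G/T), 26 (G/A), 28 (T/A), 34 (T/G), 36 (T/G), 40 (T/G), 42 (T/A).
31 of the 42 comparable sites match, so the percent identity is 31/42 × 100 = 73.81%.

73.81%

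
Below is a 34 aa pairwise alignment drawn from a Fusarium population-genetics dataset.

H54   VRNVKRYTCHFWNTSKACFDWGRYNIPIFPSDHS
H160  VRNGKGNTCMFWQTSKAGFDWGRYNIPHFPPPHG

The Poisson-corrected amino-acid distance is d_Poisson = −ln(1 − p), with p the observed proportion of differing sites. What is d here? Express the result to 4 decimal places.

0.3483

The sequences differ at positions 4 (V/G), 6 (R/G), 7 (Y/N), 10 (H/M), 13 (N/Q), 18 (C/G), 28 (I/H), 31 (S/P), 32 (D/P), 34 (S/G).
p = 10/34 = 0.294118.
d = −ln(1 − 0.294118) = −ln(0.705882) = 0.3483.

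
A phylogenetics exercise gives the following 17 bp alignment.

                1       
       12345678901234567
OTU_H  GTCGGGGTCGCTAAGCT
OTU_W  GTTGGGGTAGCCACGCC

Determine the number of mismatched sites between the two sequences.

5

Mismatches occur at site 3 (C→T), site 9 (C→A), site 12 (T→C), site 14 (A→C), site 17 (T→C).
That gives 5 mismatches out of 17 aligned sites, so the Hamming distance is 5.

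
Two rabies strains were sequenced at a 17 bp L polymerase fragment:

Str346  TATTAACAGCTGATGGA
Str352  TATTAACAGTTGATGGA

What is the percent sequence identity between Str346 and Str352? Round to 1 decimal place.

The sequences differ at position 10 (C/T).
16 of the 17 sites match, so the percent identity is 16/17 × 100 = 94.1%.

94.1%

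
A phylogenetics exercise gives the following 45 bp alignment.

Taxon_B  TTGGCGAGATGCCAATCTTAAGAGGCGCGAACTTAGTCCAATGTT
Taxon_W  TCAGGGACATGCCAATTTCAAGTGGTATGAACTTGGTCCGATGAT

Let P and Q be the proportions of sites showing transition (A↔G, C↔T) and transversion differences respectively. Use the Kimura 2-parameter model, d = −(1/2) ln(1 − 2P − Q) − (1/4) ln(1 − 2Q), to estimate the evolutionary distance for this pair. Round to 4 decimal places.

Mismatches occur at site 2 (T/C, transition), site 3 (G/A, transition), site 5 (C/G, transversion), site 8 (G/C, transversion), site 17 (C/T, transition), site 19 (T/C, transition), site 23 (A/T, transversion), site 26 (C/T, transition), site 27 (G/A, transition), site 28 (C/T, transition), site 35 (A/G, transition), site 40 (A/G, transition), site 44 (T/A, transversion).
Of the 13 differences, 9 transitions and 4 transversions over 45 sites: P = 9/45 = 0.200000, Q = 4/45 = 0.088889.
d = −0.5·ln(0.511111) − 0.25·ln(0.822222) = −0.5·(-0.671168) − 0.25·(-0.195745) = 0.3845.

0.3845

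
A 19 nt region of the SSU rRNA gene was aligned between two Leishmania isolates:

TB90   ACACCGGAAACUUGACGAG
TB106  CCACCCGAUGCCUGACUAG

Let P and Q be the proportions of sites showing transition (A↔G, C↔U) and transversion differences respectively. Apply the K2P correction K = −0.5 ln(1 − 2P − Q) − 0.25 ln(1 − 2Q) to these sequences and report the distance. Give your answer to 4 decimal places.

0.4099

Differing sites — 1:A/C (Tv); 6:G/C (Tv); 9:A/U (Tv); 10:A/G (Ti); 12:U/C (Ti); 17:G/U (Tv).
Of the 6 differences, 2 transitions and 4 transversions over 19 sites: P = 2/19 = 0.105263, Q = 4/19 = 0.210526.
d = −0.5·ln(0.578948) − 0.25·ln(0.578948) = −0.5·(-0.546543) − 0.25·(-0.546543) = 0.4099.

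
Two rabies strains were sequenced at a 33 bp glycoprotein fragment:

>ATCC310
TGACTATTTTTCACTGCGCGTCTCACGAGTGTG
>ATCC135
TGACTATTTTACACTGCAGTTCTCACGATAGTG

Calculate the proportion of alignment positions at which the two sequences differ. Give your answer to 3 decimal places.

0.182

The sequences differ at positions 11 (T/A), 18 (G/A), 19 (C/G), 20 (G/T), 29 (G/T), 30 (T/A).
There are 6 differences over 33 sites, so p = 6/33 = 0.182.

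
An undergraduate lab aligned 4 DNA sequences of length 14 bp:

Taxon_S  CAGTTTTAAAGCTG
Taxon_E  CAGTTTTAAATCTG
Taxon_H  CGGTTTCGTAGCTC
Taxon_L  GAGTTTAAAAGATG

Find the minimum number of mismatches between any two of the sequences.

Pairwise Hamming distances:
  Taxon_S vs Taxon_E: 1
  Taxon_S vs Taxon_H: 5
  Taxon_S vs Taxon_L: 3
  Taxon_E vs Taxon_H: 6
  Taxon_E vs Taxon_L: 4
  Taxon_H vs Taxon_L: 7
The smallest is 1, between Taxon_S and Taxon_E.

1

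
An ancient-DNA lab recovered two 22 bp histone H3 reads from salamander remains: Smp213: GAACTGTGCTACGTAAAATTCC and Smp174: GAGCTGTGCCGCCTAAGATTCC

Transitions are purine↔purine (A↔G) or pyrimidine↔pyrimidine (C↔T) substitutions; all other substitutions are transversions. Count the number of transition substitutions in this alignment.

The sequences differ at positions 3 (A/G, transition), 10 (T/C, transition), 11 (A/G, transition), 13 (G/C, transversion), 17 (A/G, transition).
Of the 5 differences, 4 transitions and 1 transversion, so the answer is 4.

4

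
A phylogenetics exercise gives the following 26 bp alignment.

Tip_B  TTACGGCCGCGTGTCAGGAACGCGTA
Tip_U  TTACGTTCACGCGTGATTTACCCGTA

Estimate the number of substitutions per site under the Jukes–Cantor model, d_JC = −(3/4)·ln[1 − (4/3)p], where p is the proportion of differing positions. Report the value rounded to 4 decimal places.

0.4643

Mismatches occur at site 6 (G→T), site 7 (C→T), site 9 (G→A), site 12 (T→C), site 15 (C→G), site 17 (G→T), site 18 (G→T), site 19 (A→T), site 22 (G→C).
p = 9/26 = 0.346154.
d = −0.75 · ln(1 − (4/3)·0.346154) = −0.75 · ln(0.538461) = −0.75 · (-0.619040) = 0.4643.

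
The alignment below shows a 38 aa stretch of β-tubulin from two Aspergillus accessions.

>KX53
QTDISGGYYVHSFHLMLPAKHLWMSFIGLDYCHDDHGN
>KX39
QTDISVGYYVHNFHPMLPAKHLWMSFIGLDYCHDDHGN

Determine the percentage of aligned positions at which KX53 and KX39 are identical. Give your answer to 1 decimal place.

92.1%

The sequences differ at positions 6 (G/V), 12 (S/N), 15 (L/P).
35 of the 38 sites match, so the percent identity is 35/38 × 100 = 92.1%.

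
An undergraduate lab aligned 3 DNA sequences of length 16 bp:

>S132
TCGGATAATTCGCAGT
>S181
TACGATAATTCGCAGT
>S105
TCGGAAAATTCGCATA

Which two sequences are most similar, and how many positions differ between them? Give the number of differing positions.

Pairwise Hamming distances:
  S132 vs S181: 2
  S132 vs S105: 3
  S181 vs S105: 5
The smallest is 2, between S132 and S181.

2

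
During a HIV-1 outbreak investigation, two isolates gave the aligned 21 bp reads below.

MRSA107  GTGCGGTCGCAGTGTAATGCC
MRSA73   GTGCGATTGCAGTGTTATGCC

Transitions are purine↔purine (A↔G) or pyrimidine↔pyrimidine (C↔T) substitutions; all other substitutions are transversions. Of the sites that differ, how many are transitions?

2

Mismatches occur at site 6 (G↔A, transition), site 8 (C↔T, transition), site 16 (A↔T, transversion).
Of the 3 differences, 2 transitions and 1 transversion, so the answer is 2.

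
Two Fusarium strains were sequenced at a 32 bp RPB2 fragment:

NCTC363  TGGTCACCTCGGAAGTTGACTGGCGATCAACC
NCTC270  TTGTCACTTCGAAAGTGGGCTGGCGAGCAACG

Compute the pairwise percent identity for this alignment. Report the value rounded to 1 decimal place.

Mismatches occur at site 2 (G↔T), site 8 (C↔T), site 12 (G↔A), site 17 (T↔G), site 19 (A↔G), site 27 (T↔G), site 32 (C↔G).
25 of the 32 sites match, so the percent identity is 25/32 × 100 = 78.1%.

78.1%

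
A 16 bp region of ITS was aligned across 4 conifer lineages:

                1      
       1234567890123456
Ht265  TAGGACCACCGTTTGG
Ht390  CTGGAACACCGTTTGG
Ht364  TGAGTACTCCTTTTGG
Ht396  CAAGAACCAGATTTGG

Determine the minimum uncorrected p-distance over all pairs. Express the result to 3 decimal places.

Pairwise Hamming distances:
  Ht265 vs Ht390: 3
  Ht265 vs Ht364: 6
  Ht265 vs Ht396: 7
  Ht390 vs Ht364: 6
  Ht390 vs Ht396: 6
  Ht364 vs Ht396: 7
The smallest is 3 mismatches, between Ht265 and Ht390; p = 3/16 = 0.188.

0.188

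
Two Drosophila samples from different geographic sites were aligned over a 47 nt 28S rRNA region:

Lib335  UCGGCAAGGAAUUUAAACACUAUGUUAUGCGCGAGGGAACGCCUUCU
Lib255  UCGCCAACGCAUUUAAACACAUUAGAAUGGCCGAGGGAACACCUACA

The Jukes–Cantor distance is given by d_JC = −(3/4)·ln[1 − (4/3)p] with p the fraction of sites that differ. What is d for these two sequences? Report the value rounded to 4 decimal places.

0.3451

Differing sites — 4:G/C; 8:G/C; 10:A/C; 21:U/A; 22:A/U; 24:G/A; 25:U/G; 26:U/A; 30:C/G; 31:G/C; 41:G/A; 45:U/A; 47:U/A.
p = 13/47 = 0.276596.
d = −0.75 · ln(1 − (4/3)·0.276596) = −0.75 · ln(0.631205) = −0.75 · (-0.460125) = 0.3451.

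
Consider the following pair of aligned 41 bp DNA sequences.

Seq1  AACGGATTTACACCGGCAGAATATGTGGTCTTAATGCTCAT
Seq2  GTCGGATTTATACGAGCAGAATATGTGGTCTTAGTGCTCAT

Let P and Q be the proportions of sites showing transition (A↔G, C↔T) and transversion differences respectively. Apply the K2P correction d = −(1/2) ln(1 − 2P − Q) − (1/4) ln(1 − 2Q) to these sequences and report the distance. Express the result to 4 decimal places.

0.1655

The sequences differ at positions 1 (A/G, transition), 2 (A/T, transversion), 11 (C/T, transition), 14 (C/G, transversion), 15 (G/A, transition), 34 (A/G, transition).
Of the 6 differences, 4 transitions and 2 transversions over 41 sites: P = 4/41 = 0.097561, Q = 2/41 = 0.048780.
d = −0.5·ln(0.756098) − 0.25·ln(0.902440) = −0.5·(-0.279584) − 0.25·(-0.102653) = 0.1655.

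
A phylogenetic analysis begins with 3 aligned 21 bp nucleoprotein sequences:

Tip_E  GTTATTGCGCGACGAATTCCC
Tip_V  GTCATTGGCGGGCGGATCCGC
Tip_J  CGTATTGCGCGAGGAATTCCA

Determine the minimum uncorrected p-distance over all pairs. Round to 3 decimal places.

0.190

Pairwise Hamming distances:
  Tip_E vs Tip_V: 8
  Tip_E vs Tip_J: 4
  Tip_V vs Tip_J: 12
The smallest is 4 mismatches, between Tip_E and Tip_J; p = 4/21 = 0.190.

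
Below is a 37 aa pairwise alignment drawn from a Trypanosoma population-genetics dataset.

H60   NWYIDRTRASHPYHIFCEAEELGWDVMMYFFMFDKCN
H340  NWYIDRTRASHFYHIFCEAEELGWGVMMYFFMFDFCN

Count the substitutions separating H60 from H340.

The sequences differ at positions 12 (P/F), 25 (D/G), 35 (K/F).
That gives 3 mismatches out of 37 aligned sites, so the Hamming distance is 3.

3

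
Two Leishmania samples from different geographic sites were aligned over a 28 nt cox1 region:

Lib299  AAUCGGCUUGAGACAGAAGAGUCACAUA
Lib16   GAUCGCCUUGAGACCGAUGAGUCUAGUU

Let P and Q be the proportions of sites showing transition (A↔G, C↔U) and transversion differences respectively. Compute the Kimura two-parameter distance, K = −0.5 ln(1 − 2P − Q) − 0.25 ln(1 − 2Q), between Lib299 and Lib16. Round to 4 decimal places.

0.3608

Mismatches occur at site 1 (A↔G, transition), site 6 (G↔C, transversion), site 15 (A↔C, transversion), site 18 (A↔U, transversion), site 24 (A↔U, transversion), site 25 (C↔A, transversion), site 26 (A↔G, transition), site 28 (A↔U, transversion).
Of the 8 differences, 2 transitions and 6 transversions over 28 sites: P = 2/28 = 0.071429, Q = 6/28 = 0.214286.
d = −0.5·ln(0.642856) − 0.25·ln(0.571428) = −0.5·(-0.441835) − 0.25·(-0.559617) = 0.3608.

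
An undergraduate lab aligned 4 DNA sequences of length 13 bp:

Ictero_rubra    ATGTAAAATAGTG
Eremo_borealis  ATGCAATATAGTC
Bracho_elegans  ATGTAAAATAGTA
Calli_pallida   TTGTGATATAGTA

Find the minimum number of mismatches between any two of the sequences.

1

Pairwise Hamming distances:
  Ictero_rubra vs Eremo_borealis: 3
  Ictero_rubra vs Bracho_elegans: 1
  Ictero_rubra vs Calli_pallida: 4
  Eremo_borealis vs Bracho_elegans: 3
  Eremo_borealis vs Calli_pallida: 4
  Bracho_elegans vs Calli_pallida: 3
The smallest is 1, between Ictero_rubra and Bracho_elegans.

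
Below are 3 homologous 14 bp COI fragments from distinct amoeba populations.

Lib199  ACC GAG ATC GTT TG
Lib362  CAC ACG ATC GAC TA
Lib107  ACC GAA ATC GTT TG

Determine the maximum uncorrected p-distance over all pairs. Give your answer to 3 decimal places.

0.571

Pairwise Hamming distances:
  Lib199 vs Lib362: 7
  Lib199 vs Lib107: 1
  Lib362 vs Lib107: 8
The largest is 8 mismatches, between Lib362 and Lib107; p = 8/14 = 0.571.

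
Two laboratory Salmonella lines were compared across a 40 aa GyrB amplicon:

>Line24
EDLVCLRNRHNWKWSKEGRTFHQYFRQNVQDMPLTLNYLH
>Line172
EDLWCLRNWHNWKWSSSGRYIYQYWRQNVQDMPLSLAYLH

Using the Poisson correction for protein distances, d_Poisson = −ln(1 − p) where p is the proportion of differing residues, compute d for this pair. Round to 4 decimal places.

0.2877

The sequences differ at positions 4 (V/W), 9 (R/W), 16 (K/S), 17 (E/S), 20 (T/Y), 21 (F/I), 22 (H/Y), 25 (F/W), 35 (T/S), 37 (N/A).
p = 10/40 = 0.250000.
d = −ln(1 − 0.250000) = −ln(0.750000) = 0.2877.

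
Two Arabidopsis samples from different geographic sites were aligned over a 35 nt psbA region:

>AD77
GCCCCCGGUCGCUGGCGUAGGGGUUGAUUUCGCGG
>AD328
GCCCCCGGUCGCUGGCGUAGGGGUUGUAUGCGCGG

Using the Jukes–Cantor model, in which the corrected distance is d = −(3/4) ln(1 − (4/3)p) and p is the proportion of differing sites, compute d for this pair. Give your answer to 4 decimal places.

0.0910

Differing sites — 27:A/U; 28:U/A; 30:U/G.
p = 3/35 = 0.085714.
d = −0.75 · ln(1 − (4/3)·0.085714) = −0.75 · ln(0.885715) = −0.75 · (-0.121360) = 0.0910.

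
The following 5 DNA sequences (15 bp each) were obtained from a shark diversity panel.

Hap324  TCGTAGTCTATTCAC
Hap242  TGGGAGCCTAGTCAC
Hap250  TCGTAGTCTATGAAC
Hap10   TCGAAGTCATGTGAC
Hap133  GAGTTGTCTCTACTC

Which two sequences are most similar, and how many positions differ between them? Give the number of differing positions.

2

Pairwise Hamming distances:
  Hap324 vs Hap242: 4
  Hap324 vs Hap250: 2
  Hap324 vs Hap10: 5
  Hap324 vs Hap133: 6
  Hap242 vs Hap250: 6
  Hap242 vs Hap10: 6
  Hap242 vs Hap133: 9
  Hap250 vs Hap10: 6
  Hap250 vs Hap133: 7
  Hap10 vs Hap133: 10
The smallest is 2, between Hap324 and Hap250.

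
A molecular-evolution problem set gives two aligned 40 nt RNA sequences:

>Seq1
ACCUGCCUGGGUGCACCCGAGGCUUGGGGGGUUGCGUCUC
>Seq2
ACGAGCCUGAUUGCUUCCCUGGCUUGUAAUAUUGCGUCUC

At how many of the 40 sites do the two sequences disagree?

13

Mismatches occur at site 3 (C→G), site 4 (U→A), site 10 (G→A), site 11 (G→U), site 15 (A→U), site 16 (C→U), site 19 (G→C), site 20 (A→U), site 27 (G→U), site 28 (G→A), site 29 (G→A), site 30 (G→U), site 31 (G→A).
That gives 13 mismatches out of 40 aligned sites, so the Hamming distance is 13.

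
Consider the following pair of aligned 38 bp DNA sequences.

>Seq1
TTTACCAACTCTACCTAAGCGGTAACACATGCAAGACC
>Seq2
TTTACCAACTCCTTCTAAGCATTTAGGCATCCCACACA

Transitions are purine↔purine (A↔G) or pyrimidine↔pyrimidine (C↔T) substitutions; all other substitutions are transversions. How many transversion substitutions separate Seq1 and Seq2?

The sequences differ at positions 12 (T/C, transition), 13 (A/T, transversion), 14 (C/T, transition), 21 (G/A, transition), 22 (G/T, transversion), 24 (A/T, transversion), 26 (C/G, transversion), 27 (A/G, transition), 31 (G/C, transversion), 33 (A/C, transversion), 35 (G/C, transversion), 38 (C/A, transversion).
Of the 12 differences, 4 transitions and 8 transversions, so the answer is 8.

8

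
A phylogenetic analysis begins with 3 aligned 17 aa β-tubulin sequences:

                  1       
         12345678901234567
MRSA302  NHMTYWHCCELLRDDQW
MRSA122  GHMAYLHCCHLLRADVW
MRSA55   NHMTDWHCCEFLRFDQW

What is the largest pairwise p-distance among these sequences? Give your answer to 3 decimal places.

0.471

Pairwise Hamming distances:
  MRSA302 vs MRSA122: 6
  MRSA302 vs MRSA55: 3
  MRSA122 vs MRSA55: 8
The largest is 8 mismatches, between MRSA122 and MRSA55; p = 8/17 = 0.471.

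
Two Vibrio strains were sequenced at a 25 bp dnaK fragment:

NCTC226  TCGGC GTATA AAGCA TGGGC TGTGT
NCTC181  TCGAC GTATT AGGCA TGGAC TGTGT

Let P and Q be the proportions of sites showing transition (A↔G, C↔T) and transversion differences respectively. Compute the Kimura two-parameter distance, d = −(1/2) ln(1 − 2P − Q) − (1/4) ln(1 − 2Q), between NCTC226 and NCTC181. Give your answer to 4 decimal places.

The sequences differ at positions 4 (G/A, transition), 10 (A/T, transversion), 12 (A/G, transition), 19 (G/A, transition).
Of the 4 differences, 3 transitions and 1 transversion over 25 sites: P = 3/25 = 0.120000, Q = 1/25 = 0.040000.
d = −0.5·ln(0.720000) − 0.25·ln(0.920000) = −0.5·(-0.328504) − 0.25·(-0.083382) = 0.1851.

0.1851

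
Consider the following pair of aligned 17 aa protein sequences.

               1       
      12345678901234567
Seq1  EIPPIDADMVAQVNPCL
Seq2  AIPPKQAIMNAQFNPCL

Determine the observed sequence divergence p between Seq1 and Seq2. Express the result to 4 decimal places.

0.3529

Mismatches occur at site 1 (E↔A), site 5 (I↔K), site 6 (D↔Q), site 8 (D↔I), site 10 (V↔N), site 13 (V↔F).
There are 6 differences over 17 sites, so p = 6/17 = 0.3529.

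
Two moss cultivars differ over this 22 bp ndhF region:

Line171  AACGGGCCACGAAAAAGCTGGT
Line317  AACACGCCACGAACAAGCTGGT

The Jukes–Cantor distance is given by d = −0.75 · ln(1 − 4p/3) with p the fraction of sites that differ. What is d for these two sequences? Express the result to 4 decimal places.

Mismatches occur at site 4 (G/A), site 5 (G/C), site 14 (A/C).
p = 3/22 = 0.136364.
d = −0.75 · ln(1 − (4/3)·0.136364) = −0.75 · ln(0.818181) = −0.75 · (-0.200672) = 0.1505.

0.1505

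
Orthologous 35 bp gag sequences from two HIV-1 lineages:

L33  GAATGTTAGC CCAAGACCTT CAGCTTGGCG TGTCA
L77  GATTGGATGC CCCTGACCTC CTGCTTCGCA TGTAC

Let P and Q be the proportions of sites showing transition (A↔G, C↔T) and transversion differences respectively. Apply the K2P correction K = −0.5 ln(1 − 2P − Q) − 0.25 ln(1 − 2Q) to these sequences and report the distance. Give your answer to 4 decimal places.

0.4672

Mismatches occur at site 3 (A/T, transversion), site 6 (T/G, transversion), site 7 (T/A, transversion), site 8 (A/T, transversion), site 13 (A/C, transversion), site 14 (A/T, transversion), site 20 (T/C, transition), site 22 (A/T, transversion), site 27 (G/C, transversion), site 30 (G/A, transition), site 34 (C/A, transversion), site 35 (A/C, transversion).
Of the 12 differences, 2 transitions and 10 transversions over 35 sites: P = 2/35 = 0.057143, Q = 10/35 = 0.285714.
d = −0.5·ln(0.600000) − 0.25·ln(0.428572) = −0.5·(-0.510826) − 0.25·(-0.847297) = 0.4672.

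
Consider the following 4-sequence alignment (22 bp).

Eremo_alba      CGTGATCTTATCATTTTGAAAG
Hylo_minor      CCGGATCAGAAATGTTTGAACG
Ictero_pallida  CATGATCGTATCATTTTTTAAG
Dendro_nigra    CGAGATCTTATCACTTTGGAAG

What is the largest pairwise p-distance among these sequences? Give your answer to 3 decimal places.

0.500

Pairwise Hamming distances:
  Eremo_alba vs Hylo_minor: 9
  Eremo_alba vs Ictero_pallida: 4
  Eremo_alba vs Dendro_nigra: 3
  Hylo_minor vs Ictero_pallida: 11
  Hylo_minor vs Dendro_nigra: 10
  Ictero_pallida vs Dendro_nigra: 6
The largest is 11 mismatches, between Hylo_minor and Ictero_pallida; p = 11/22 = 0.500.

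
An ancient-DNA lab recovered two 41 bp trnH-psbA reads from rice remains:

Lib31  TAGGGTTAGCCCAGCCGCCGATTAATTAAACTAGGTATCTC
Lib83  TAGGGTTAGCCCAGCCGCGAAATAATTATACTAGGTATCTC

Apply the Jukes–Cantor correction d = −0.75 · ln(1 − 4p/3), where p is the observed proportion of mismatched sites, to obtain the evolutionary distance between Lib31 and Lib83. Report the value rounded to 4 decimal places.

Differing sites — 19:C/G; 20:G/A; 22:T/A; 29:A/T.
p = 4/41 = 0.097561.
d = −0.75 · ln(1 − (4/3)·0.097561) = −0.75 · ln(0.869919) = −0.75 · (-0.139355) = 0.1045.

0.1045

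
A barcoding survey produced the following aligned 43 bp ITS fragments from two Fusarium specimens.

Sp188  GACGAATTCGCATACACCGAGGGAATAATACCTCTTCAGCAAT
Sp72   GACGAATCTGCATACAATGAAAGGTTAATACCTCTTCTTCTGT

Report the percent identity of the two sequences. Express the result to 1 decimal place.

72.1%

The sequences differ at positions 8 (T/C), 9 (C/T), 17 (C/A), 18 (C/T), 21 (G/A), 22 (G/A), 24 (A/G), 25 (A/T), 38 (A/T), 39 (G/T), 41 (A/T), 42 (A/G).
31 of the 43 sites match, so the percent identity is 31/43 × 100 = 72.1%.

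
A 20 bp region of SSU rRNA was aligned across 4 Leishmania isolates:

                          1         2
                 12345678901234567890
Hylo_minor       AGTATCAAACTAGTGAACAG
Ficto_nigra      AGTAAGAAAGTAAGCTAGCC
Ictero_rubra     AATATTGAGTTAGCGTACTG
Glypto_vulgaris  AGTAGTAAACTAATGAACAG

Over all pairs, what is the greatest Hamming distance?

12

Pairwise Hamming distances:
  Hylo_minor vs Ficto_nigra: 10
  Hylo_minor vs Ictero_rubra: 8
  Hylo_minor vs Glypto_vulgaris: 3
  Ficto_nigra vs Ictero_rubra: 12
  Ficto_nigra vs Glypto_vulgaris: 9
  Ictero_rubra vs Glypto_vulgaris: 9
The largest is 12, between Ficto_nigra and Ictero_rubra.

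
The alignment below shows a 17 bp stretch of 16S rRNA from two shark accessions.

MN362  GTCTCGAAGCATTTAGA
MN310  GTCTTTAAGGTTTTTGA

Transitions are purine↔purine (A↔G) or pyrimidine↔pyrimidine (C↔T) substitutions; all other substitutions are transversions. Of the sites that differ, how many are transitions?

1

Mismatches occur at site 5 (C/T, transition), site 6 (G/T, transversion), site 10 (C/G, transversion), site 11 (A/T, transversion), site 15 (A/T, transversion).
Of the 5 differences, 1 transition and 4 transversions, so the answer is 1.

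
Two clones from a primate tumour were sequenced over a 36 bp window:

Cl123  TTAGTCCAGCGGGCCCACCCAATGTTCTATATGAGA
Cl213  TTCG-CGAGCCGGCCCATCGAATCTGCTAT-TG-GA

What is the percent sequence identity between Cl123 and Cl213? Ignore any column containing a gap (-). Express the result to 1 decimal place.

78.8%

Excluding the 3 gap columns leaves 33 comparable sites.
Differing sites — 3:A/C; 7:C/G; 11:G/C; 18:C/T; 20:C/G; 24:G/C; 26:T/G.
26 of the 33 comparable sites match, so the percent identity is 26/33 × 100 = 78.8%.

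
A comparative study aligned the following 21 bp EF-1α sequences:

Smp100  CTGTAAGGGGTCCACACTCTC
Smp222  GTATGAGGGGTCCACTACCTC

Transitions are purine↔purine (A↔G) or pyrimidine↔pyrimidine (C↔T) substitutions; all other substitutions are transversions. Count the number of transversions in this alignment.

3

The sequences differ at positions 1 (C/G, transversion), 3 (G/A, transition), 5 (A/G, transition), 16 (A/T, transversion), 17 (C/A, transversion), 18 (T/C, transition).
Of the 6 differences, 3 transitions and 3 transversions, so the answer is 3.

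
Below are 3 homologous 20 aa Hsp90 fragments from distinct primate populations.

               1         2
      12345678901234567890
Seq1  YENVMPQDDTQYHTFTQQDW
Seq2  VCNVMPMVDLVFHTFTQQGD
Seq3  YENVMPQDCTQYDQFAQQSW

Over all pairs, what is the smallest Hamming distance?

Pairwise Hamming distances:
  Seq1 vs Seq2: 9
  Seq1 vs Seq3: 5
  Seq2 vs Seq3: 13
The smallest is 5, between Seq1 and Seq3.

5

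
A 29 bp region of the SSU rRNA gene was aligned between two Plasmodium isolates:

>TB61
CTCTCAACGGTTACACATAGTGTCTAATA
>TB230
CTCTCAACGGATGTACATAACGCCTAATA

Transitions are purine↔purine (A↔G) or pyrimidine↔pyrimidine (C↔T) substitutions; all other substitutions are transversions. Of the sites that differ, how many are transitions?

5

Mismatches occur at site 11 (T↔A, transversion), site 13 (A↔G, transition), site 14 (C↔T, transition), site 20 (G↔A, transition), site 21 (T↔C, transition), site 23 (T↔C, transition).
Of the 6 differences, 5 transitions and 1 transversion, so the answer is 5.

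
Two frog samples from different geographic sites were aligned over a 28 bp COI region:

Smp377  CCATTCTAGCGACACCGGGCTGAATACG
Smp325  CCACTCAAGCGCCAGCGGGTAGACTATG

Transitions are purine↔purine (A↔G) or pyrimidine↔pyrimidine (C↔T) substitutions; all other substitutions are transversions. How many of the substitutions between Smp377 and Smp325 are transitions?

Mismatches occur at site 4 (T↔C, transition), site 7 (T↔A, transversion), site 12 (A↔C, transversion), site 15 (C↔G, transversion), site 20 (C↔T, transition), site 21 (T↔A, transversion), site 24 (A↔C, transversion), site 27 (C↔T, transition).
Of the 8 differences, 3 transitions and 5 transversions, so the answer is 3.

3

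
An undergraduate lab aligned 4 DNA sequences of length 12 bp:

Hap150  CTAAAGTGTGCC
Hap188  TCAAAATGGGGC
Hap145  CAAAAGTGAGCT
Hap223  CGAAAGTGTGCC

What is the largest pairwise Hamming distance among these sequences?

Pairwise Hamming distances:
  Hap150 vs Hap188: 5
  Hap150 vs Hap145: 3
  Hap150 vs Hap223: 1
  Hap188 vs Hap145: 6
  Hap188 vs Hap223: 5
  Hap145 vs Hap223: 3
The largest is 6, between Hap188 and Hap145.

6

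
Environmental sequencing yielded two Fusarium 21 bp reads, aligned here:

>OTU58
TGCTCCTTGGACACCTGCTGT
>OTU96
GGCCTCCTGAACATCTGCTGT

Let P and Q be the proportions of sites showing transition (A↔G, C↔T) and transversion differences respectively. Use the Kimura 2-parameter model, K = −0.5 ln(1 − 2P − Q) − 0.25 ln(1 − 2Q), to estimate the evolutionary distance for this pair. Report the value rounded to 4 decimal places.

0.3960

Differing sites — 1:T/G (Tv); 4:T/C (Ti); 5:C/T (Ti); 7:T/C (Ti); 10:G/A (Ti); 14:C/T (Ti).
Of the 6 differences, 5 transitions and 1 transversion over 21 sites: P = 5/21 = 0.238095, Q = 1/21 = 0.047619.
d = −0.5·ln(0.476191) − 0.25·ln(0.904762) = −0.5·(-0.741936) − 0.25·(-0.100083) = 0.3960.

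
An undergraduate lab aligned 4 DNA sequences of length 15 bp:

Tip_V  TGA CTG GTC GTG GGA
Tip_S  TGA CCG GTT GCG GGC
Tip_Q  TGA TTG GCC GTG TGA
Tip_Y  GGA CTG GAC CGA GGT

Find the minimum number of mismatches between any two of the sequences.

3

Pairwise Hamming distances:
  Tip_V vs Tip_S: 4
  Tip_V vs Tip_Q: 3
  Tip_V vs Tip_Y: 6
  Tip_S vs Tip_Q: 7
  Tip_S vs Tip_Y: 8
  Tip_Q vs Tip_Y: 8
The smallest is 3, between Tip_V and Tip_Q.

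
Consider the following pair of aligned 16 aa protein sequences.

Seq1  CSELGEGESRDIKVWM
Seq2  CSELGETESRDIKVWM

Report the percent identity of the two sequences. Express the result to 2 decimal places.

93.75%

The sequences differ at position 7 (G/T).
15 of the 16 sites match, so the percent identity is 15/16 × 100 = 93.75%.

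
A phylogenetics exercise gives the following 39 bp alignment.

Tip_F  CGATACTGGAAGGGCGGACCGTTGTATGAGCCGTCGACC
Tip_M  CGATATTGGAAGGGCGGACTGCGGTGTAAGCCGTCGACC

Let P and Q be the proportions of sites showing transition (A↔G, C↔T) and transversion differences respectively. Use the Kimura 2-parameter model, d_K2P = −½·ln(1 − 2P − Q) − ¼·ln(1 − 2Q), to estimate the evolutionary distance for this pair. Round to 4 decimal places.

The sequences differ at positions 6 (C/T, transition), 20 (C/T, transition), 22 (T/C, transition), 23 (T/G, transversion), 26 (A/G, transition), 28 (G/A, transition).
Of the 6 differences, 5 transitions and 1 transversion over 39 sites: P = 5/39 = 0.128205, Q = 1/39 = 0.025641.
d = −0.5·ln(0.717949) − 0.25·ln(0.948718) = −0.5·(-0.331357) − 0.25·(-0.052644) = 0.1788.

0.1788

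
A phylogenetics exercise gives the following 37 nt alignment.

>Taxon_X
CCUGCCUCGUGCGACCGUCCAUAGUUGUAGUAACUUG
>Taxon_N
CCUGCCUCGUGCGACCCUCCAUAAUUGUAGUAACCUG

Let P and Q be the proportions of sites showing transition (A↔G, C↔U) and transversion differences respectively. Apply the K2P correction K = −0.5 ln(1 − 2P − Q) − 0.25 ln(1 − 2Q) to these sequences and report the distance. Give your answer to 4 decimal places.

Differing sites — 17:G/C (Tv); 24:G/A (Ti); 35:U/C (Ti).
Of the 3 differences, 2 transitions and 1 transversion over 37 sites: P = 2/37 = 0.054054, Q = 1/37 = 0.027027.
d = −0.5·ln(0.864865) − 0.25·ln(0.945946) = −0.5·(-0.145182) − 0.25·(-0.055570) = 0.0865.

0.0865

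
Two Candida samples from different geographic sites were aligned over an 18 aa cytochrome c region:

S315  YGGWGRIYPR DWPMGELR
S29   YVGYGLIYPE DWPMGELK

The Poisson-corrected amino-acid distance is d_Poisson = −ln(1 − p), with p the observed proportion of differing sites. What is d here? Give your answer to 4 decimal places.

The sequences differ at positions 2 (G/V), 4 (W/Y), 6 (R/L), 10 (R/E), 18 (R/K).
p = 5/18 = 0.277778.
d = −ln(1 − 0.277778) = −ln(0.722222) = 0.3254.

0.3254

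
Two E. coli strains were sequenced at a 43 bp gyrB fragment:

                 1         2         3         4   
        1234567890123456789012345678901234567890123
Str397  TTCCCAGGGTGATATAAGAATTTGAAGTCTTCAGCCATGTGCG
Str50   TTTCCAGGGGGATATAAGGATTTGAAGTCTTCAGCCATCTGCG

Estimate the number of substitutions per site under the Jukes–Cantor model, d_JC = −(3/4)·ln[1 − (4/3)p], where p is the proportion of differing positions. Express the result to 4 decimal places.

Differing sites — 3:C/T; 10:T/G; 19:A/G; 39:G/C.
p = 4/43 = 0.093023.
d = −0.75 · ln(1 − (4/3)·0.093023) = −0.75 · ln(0.875969) = −0.75 · (-0.132425) = 0.0993.

0.0993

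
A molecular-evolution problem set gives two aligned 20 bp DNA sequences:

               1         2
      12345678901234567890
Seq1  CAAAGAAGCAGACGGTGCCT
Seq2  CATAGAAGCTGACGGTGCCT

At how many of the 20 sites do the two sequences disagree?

The sequences differ at positions 3 (A/T), 10 (A/T).
That gives 2 mismatches out of 20 aligned sites, so the Hamming distance is 2.

2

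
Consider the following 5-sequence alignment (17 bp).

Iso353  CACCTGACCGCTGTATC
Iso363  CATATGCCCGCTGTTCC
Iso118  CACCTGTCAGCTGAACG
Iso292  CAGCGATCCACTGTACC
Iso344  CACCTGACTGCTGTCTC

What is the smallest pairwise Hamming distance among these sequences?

Pairwise Hamming distances:
  Iso353 vs Iso363: 5
  Iso353 vs Iso118: 5
  Iso353 vs Iso292: 6
  Iso353 vs Iso344: 2
  Iso363 vs Iso118: 7
  Iso363 vs Iso292: 7
  Iso363 vs Iso344: 6
  Iso118 vs Iso292: 7
  Iso118 vs Iso344: 6
  Iso292 vs Iso344: 8
The smallest is 2, between Iso353 and Iso344.

2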